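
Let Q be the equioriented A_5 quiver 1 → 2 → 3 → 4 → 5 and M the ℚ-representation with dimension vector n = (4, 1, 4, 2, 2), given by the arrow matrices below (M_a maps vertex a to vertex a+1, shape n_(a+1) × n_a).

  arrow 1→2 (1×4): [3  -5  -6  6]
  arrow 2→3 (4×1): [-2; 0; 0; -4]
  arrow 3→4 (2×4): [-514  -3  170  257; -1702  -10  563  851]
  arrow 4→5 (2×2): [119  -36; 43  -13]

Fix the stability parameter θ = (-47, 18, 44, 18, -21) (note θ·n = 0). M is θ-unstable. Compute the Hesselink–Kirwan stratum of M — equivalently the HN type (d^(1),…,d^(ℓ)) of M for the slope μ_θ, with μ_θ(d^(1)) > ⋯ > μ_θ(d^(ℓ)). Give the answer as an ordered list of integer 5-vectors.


Barcode: M ≅ I[1,1]^3, I[1,3], I[3,3], I[3,5]^2. HN layers by μ_θ (4 steps, strictly decreasing):
  μ^(1)=44; μ^(2)=18; μ^(3)=41/3; μ^(4)=-47

((0, 0, 2, 0, 0); (0, 1, 0, 0, 0); (0, 0, 2, 2, 2); (4, 0, 0, 0, 0))


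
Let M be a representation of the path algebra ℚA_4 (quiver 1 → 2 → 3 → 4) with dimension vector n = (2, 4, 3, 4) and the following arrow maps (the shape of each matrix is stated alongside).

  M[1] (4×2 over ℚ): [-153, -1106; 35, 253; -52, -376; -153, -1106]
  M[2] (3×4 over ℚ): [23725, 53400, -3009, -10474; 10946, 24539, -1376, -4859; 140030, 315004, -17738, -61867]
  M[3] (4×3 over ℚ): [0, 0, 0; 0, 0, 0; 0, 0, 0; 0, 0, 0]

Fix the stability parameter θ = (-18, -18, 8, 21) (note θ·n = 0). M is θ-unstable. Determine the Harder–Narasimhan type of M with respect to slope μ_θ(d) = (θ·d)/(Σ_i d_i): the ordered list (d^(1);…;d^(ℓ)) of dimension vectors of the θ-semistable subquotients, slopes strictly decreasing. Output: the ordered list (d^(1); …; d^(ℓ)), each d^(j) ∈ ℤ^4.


Interval decomposition of M: I[1,3]^2, I[2,2], I[2,3], I[4,4]^4.
HN type (ℓ=3): μ^(1)=21; μ^(2)=8; μ^(3)=-18

((0, 0, 0, 4); (0, 0, 3, 0); (2, 4, 0, 0))


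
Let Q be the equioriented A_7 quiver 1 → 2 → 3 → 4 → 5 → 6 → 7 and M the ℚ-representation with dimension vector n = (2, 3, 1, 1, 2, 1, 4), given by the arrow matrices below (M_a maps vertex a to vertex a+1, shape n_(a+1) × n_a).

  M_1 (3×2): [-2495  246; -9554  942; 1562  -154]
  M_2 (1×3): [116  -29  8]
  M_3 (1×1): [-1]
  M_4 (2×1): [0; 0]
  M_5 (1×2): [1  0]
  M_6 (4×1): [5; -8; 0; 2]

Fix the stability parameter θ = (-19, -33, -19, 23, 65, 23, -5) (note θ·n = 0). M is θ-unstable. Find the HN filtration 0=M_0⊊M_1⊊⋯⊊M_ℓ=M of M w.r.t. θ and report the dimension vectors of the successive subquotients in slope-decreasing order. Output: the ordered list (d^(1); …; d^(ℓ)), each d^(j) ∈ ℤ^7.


Barcode: M ≅ I[1,2], I[1,4], I[2,2], I[5,5], I[5,7], I[7,7]^3. HN layers by μ_θ (7 steps, strictly decreasing):
  μ^(1)=65; μ^(2)=83/3; μ^(3)=23; μ^(4)=-5; μ^(5)=-19; μ^(6)=-26; μ^(7)=-33

((0, 0, 0, 0, 1, 0, 0); (0, 0, 0, 0, 1, 1, 1); (0, 0, 0, 1, 0, 0, 0); (0, 0, 0, 0, 0, 0, 3); (0, 0, 1, 0, 0, 0, 0); (2, 2, 0, 0, 0, 0, 0); (0, 1, 0, 0, 0, 0, 0))


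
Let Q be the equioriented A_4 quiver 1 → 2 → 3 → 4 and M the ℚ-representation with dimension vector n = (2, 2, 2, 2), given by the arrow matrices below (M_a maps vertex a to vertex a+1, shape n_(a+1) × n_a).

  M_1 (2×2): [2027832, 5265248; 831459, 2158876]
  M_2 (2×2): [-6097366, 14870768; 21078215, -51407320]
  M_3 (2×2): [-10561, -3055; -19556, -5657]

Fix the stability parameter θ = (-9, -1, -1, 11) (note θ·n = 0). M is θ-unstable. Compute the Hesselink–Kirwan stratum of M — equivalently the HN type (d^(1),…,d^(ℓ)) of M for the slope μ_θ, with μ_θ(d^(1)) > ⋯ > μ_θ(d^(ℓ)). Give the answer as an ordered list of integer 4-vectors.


Via rank(M_{q-1}∘⋯∘M_p): M ≅ I[1,1], I[1,2], I[2,4], I[3,4].
μ_θ-semistable layers: μ^(1)=11; μ^(2)=-1; μ^(3)=-9

((0, 0, 0, 2); (0, 2, 2, 0); (2, 0, 0, 0))


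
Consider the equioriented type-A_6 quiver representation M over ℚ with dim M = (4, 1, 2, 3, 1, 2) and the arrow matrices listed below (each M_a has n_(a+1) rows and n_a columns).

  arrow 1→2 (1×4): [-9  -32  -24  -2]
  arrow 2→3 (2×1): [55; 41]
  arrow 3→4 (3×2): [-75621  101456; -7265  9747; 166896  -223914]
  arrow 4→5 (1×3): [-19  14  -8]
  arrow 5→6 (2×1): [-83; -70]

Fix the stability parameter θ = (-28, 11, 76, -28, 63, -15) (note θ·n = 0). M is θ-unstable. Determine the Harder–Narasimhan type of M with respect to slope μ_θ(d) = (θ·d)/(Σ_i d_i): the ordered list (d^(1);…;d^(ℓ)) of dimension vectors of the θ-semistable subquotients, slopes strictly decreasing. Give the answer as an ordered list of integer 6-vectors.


Via rank(M_{q-1}∘⋯∘M_p): M ≅ I[1,1]^3, I[1,6], I[3,4], I[4,4], I[6,6].
μ_θ-semistable layers: μ^(1)=24; μ^(2)=11; μ^(3)=-15; μ^(4)=-28

((0, 0, 2, 2, 1, 1); (0, 1, 0, 0, 0, 0); (0, 0, 0, 0, 0, 1); (4, 0, 0, 1, 0, 0))


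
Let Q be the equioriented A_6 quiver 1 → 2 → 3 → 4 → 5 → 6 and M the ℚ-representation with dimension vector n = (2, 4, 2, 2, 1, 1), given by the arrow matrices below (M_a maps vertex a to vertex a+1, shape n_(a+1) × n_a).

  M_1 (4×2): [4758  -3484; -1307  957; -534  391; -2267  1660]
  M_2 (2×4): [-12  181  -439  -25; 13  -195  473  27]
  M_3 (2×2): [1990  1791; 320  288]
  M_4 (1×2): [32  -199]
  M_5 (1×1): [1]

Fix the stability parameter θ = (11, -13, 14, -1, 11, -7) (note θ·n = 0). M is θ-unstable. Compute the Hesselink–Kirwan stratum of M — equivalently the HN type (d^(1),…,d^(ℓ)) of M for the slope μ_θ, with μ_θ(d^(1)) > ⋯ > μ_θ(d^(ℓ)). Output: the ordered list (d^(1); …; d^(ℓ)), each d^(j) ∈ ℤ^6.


Barcode: M ≅ I[1,2], I[1,4], I[2,2], I[2,3], I[4,6]. HN layers by μ_θ (5 steps, strictly decreasing):
  μ^(1)=14; μ^(2)=13/2; μ^(3)=2; μ^(4)=-1; μ^(5)=-13

((0, 0, 1, 0, 0, 0); (0, 0, 1, 1, 0, 0); (0, 0, 0, 0, 1, 1); (2, 2, 0, 1, 0, 0); (0, 2, 0, 0, 0, 0))


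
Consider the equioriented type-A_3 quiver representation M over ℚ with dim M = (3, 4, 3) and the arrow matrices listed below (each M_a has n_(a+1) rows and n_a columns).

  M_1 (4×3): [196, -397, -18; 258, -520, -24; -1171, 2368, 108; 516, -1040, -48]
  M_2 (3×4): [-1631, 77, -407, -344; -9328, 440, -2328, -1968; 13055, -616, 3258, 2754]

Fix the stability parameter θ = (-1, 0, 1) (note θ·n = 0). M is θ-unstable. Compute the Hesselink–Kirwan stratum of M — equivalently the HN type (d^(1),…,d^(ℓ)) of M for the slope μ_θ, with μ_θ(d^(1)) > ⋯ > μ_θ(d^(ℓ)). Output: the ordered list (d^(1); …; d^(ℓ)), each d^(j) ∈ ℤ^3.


Via rank(M_{q-1}∘⋯∘M_p): M ≅ I[1,1], I[1,3]^2, I[2,2]^2, I[3,3].
μ_θ-semistable layers: μ^(1)=1; μ^(2)=0; μ^(3)=-1

((0, 0, 3); (0, 4, 0); (3, 0, 0))


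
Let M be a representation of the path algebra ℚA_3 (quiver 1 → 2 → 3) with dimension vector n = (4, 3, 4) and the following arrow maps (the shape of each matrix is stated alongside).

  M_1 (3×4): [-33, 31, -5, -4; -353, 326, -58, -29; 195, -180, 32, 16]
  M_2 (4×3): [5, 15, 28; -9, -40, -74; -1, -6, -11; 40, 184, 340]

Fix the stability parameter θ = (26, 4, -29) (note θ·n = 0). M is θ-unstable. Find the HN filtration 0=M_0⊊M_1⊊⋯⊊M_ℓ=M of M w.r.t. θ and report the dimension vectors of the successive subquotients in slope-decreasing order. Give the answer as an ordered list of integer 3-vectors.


Barcode: M ≅ I[1,1], I[1,3]^3, I[3,3]. HN layers by μ_θ (3 steps, strictly decreasing):
  μ^(1)=26; μ^(2)=1/3; μ^(3)=-29

((1, 0, 0); (3, 3, 3); (0, 0, 1))


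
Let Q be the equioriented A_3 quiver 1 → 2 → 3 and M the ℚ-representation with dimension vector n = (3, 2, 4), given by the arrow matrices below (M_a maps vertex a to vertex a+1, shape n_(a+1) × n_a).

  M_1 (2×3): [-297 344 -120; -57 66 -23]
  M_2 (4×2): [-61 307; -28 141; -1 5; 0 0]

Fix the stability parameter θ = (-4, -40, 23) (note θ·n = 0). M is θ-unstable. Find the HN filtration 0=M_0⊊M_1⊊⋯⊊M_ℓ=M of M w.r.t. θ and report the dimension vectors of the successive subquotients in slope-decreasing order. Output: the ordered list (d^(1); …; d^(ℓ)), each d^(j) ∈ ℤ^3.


Via rank(M_{q-1}∘⋯∘M_p): M ≅ I[1,1], I[1,3]^2, I[3,3]^2.
μ_θ-semistable layers: μ^(1)=23; μ^(2)=-4; μ^(3)=-22

((0, 0, 4); (1, 0, 0); (2, 2, 0))


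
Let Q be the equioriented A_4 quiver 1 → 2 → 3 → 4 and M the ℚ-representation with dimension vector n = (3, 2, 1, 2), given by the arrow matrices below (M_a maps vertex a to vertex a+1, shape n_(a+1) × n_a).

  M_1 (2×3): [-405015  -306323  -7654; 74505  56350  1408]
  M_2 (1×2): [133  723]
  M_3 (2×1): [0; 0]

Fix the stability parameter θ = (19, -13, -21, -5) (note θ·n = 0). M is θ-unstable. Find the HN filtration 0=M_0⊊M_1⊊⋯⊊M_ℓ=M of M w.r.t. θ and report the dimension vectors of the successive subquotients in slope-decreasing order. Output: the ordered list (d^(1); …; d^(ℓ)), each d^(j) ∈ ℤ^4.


Barcode: M ≅ I[1,1], I[1,2], I[1,3], I[4,4]^2. HN layers by μ_θ (3 steps, strictly decreasing):
  μ^(1)=19; μ^(2)=3; μ^(3)=-5

((1, 0, 0, 0); (1, 1, 0, 0); (1, 1, 1, 2))


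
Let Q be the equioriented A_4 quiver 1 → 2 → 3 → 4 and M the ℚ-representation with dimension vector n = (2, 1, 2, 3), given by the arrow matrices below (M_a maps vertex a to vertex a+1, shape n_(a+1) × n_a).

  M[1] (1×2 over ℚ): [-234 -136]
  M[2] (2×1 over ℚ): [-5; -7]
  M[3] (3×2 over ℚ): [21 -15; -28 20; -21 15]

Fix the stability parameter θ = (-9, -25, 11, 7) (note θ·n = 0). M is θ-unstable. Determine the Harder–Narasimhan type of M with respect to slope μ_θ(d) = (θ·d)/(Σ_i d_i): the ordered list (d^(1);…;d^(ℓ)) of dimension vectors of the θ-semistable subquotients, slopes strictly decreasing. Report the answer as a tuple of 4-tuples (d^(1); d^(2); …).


Interval decomposition of M: I[1,1], I[1,3], I[3,4], I[4,4]^2.
HN type (ℓ=5): μ^(1)=11; μ^(2)=9; μ^(3)=7; μ^(4)=-9; μ^(5)=-17

((0, 0, 1, 0); (0, 0, 1, 1); (0, 0, 0, 2); (1, 0, 0, 0); (1, 1, 0, 0))


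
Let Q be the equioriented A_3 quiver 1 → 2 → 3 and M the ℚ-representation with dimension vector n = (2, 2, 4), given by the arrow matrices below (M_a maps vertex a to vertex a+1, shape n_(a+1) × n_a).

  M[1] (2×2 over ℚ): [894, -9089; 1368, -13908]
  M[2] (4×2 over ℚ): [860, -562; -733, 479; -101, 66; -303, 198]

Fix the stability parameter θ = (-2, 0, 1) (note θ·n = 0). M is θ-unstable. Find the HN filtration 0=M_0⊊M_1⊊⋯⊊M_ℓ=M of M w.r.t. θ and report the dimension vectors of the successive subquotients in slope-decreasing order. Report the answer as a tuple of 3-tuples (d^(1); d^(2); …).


Via rank(M_{q-1}∘⋯∘M_p): M ≅ I[1,1], I[1,3], I[2,3], I[3,3]^2.
μ_θ-semistable layers: μ^(1)=1; μ^(2)=0; μ^(3)=-2

((0, 0, 4); (0, 2, 0); (2, 0, 0))


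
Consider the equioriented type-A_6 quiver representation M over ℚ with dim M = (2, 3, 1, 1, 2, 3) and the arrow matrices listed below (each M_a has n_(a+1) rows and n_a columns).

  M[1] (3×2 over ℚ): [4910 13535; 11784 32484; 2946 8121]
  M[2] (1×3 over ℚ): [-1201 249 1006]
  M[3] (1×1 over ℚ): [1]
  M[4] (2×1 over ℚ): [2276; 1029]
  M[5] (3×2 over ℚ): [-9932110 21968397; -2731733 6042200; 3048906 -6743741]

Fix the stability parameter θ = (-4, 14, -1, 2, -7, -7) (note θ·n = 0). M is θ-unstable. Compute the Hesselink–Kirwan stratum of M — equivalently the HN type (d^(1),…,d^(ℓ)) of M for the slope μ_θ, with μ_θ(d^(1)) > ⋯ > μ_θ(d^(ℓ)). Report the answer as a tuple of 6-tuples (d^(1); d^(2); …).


Via rank(M_{q-1}∘⋯∘M_p): M ≅ I[1,1], I[1,6], I[2,2]^2, I[5,6], I[6,6].
μ_θ-semistable layers: μ^(1)=14; μ^(2)=1/5; μ^(3)=-4; μ^(4)=-7

((0, 2, 0, 0, 0, 0); (0, 1, 1, 1, 1, 1); (2, 0, 0, 0, 0, 0); (0, 0, 0, 0, 1, 2))


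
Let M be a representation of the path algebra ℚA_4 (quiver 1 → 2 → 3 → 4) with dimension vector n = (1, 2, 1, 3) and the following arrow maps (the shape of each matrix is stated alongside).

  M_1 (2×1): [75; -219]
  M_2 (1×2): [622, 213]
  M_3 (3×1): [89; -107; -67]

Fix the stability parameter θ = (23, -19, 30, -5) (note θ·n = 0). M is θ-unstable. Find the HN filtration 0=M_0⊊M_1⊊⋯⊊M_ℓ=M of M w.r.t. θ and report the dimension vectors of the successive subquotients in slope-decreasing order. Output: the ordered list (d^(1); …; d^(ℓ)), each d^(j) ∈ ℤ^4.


Barcode: M ≅ I[1,4], I[2,2], I[4,4]^2. HN layers by μ_θ (4 steps, strictly decreasing):
  μ^(1)=25/2; μ^(2)=2; μ^(3)=-5; μ^(4)=-19

((0, 0, 1, 1); (1, 1, 0, 0); (0, 0, 0, 2); (0, 1, 0, 0))


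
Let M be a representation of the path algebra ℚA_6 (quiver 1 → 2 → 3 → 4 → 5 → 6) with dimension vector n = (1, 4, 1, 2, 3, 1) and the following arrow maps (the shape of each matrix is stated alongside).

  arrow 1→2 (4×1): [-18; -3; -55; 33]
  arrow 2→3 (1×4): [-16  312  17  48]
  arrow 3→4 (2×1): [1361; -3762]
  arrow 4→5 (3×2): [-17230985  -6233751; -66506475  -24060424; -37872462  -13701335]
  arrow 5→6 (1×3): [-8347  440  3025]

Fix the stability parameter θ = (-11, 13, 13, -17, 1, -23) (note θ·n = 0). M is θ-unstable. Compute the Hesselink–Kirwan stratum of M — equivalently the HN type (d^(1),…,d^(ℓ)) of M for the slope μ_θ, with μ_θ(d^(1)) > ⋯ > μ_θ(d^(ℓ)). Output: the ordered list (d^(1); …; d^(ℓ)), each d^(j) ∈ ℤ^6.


Barcode: M ≅ I[1,6], I[2,2]^3, I[4,5], I[5,5]. HN layers by μ_θ (5 steps, strictly decreasing):
  μ^(1)=13; μ^(2)=1; μ^(3)=-13/5; μ^(4)=-11; μ^(5)=-17

((0, 3, 0, 0, 0, 0); (0, 0, 0, 0, 2, 0); (0, 1, 1, 1, 1, 1); (1, 0, 0, 0, 0, 0); (0, 0, 0, 1, 0, 0))


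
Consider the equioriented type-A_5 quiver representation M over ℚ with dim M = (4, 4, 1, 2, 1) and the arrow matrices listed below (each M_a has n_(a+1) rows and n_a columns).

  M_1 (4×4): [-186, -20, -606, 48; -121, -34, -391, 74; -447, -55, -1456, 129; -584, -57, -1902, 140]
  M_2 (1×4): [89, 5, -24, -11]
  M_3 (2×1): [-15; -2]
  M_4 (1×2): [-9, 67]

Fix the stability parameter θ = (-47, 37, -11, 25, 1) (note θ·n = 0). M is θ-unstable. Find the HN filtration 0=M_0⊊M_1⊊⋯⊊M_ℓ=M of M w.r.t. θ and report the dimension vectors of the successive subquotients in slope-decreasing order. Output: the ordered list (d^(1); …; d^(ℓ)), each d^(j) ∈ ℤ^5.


Via rank(M_{q-1}∘⋯∘M_p): M ≅ I[1,2]^3, I[1,5], I[4,4].
μ_θ-semistable layers: μ^(1)=37; μ^(2)=25; μ^(3)=13; μ^(4)=-47

((0, 3, 0, 0, 0); (0, 0, 0, 1, 0); (0, 1, 1, 1, 1); (4, 0, 0, 0, 0))


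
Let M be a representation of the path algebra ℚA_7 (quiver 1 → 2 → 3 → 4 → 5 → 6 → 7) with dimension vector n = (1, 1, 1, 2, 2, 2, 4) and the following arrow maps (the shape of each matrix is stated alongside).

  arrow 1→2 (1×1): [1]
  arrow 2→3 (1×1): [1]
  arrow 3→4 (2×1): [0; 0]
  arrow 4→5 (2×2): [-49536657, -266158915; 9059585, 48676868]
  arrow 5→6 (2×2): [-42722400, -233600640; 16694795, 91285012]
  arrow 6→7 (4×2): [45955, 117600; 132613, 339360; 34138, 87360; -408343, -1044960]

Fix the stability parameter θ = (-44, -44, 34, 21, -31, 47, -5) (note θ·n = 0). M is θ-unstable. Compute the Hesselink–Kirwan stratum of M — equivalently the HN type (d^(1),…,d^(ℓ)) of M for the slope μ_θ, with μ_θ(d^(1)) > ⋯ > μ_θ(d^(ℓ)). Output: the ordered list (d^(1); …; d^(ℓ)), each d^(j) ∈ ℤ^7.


Via rank(M_{q-1}∘⋯∘M_p): M ≅ I[1,3], I[4,5], I[4,6], I[6,7], I[7,7]^3.
μ_θ-semistable layers: μ^(1)=47; μ^(2)=34; μ^(3)=21; μ^(4)=-5; μ^(5)=-44

((0, 0, 0, 0, 0, 1, 0); (0, 0, 1, 0, 0, 0, 0); (0, 0, 0, 0, 0, 1, 1); (0, 0, 0, 2, 2, 0, 3); (1, 1, 0, 0, 0, 0, 0))


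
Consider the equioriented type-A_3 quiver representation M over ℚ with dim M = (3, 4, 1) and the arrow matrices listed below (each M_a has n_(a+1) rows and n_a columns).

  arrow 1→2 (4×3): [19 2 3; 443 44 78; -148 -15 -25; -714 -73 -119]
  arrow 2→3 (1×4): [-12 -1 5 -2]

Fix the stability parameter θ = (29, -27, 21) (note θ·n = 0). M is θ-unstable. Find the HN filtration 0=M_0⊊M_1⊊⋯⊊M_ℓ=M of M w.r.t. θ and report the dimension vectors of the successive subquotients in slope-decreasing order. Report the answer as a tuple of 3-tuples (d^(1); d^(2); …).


Interval decomposition of M: I[1,2]^2, I[1,3], I[2,2].
HN type (ℓ=3): μ^(1)=21; μ^(2)=1; μ^(3)=-27

((0, 0, 1); (3, 3, 0); (0, 1, 0))


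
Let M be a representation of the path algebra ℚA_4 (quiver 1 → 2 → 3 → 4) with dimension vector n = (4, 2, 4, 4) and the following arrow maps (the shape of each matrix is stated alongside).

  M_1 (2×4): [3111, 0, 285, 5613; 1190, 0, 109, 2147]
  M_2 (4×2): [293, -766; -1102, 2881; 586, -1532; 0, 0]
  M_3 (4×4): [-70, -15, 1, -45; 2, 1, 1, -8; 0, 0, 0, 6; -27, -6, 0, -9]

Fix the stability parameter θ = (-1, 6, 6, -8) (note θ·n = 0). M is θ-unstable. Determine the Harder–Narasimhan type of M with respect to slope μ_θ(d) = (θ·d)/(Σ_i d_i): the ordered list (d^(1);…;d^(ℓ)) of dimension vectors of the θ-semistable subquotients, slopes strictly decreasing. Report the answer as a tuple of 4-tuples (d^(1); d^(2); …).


Interval decomposition of M: I[1,1]^2, I[1,4]^2, I[3,3], I[3,4], I[4,4].
HN type (ℓ=4): μ^(1)=6; μ^(2)=4/3; μ^(3)=-1; μ^(4)=-8

((0, 0, 1, 0); (0, 2, 2, 2); (4, 0, 1, 1); (0, 0, 0, 1))


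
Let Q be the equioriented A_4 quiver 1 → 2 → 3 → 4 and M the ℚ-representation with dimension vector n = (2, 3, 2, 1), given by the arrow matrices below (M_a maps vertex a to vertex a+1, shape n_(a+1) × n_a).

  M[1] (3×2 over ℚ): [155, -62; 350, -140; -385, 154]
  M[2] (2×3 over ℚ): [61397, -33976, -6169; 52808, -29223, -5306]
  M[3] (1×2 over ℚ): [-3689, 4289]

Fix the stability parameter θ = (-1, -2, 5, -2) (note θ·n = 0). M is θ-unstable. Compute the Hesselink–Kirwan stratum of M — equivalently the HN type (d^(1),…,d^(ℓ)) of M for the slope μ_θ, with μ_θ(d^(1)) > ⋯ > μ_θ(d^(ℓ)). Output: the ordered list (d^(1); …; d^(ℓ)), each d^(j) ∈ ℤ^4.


Via rank(M_{q-1}∘⋯∘M_p): M ≅ I[1,1], I[1,2], I[2,3], I[2,4].
μ_θ-semistable layers: μ^(1)=5; μ^(2)=3/2; μ^(3)=-1; μ^(4)=-3/2; μ^(5)=-2

((0, 0, 1, 0); (0, 0, 1, 1); (1, 0, 0, 0); (1, 1, 0, 0); (0, 2, 0, 0))


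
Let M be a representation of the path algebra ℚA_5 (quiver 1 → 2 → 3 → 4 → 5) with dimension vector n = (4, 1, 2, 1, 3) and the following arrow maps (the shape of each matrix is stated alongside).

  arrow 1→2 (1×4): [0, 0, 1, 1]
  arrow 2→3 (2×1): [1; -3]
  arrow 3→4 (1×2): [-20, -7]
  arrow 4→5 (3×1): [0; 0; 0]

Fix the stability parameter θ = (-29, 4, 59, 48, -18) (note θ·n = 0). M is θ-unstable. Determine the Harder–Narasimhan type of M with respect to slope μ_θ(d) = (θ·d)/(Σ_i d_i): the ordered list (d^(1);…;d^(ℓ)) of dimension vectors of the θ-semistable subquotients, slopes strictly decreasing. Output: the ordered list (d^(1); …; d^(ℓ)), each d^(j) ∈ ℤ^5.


Via rank(M_{q-1}∘⋯∘M_p): M ≅ I[1,1]^3, I[1,4], I[3,3], I[5,5]^3.
μ_θ-semistable layers: μ^(1)=59; μ^(2)=107/2; μ^(3)=4; μ^(4)=-18; μ^(5)=-29

((0, 0, 1, 0, 0); (0, 0, 1, 1, 0); (0, 1, 0, 0, 0); (0, 0, 0, 0, 3); (4, 0, 0, 0, 0))


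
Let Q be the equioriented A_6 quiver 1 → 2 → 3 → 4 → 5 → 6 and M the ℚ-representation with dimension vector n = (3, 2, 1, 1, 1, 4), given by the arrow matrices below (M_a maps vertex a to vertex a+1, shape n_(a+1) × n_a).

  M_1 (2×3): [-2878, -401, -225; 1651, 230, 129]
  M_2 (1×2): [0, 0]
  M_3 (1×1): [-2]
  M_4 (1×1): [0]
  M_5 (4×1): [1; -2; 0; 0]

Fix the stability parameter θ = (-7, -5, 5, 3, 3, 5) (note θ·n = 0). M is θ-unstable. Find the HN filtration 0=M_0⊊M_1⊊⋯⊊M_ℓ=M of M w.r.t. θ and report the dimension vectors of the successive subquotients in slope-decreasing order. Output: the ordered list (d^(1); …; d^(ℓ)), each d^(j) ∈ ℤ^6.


Interval decomposition of M: I[1,1], I[1,2]^2, I[3,4], I[5,6], I[6,6]^3.
HN type (ℓ=5): μ^(1)=5; μ^(2)=4; μ^(3)=3; μ^(4)=-5; μ^(5)=-7

((0, 0, 0, 0, 0, 4); (0, 0, 1, 1, 0, 0); (0, 0, 0, 0, 1, 0); (0, 2, 0, 0, 0, 0); (3, 0, 0, 0, 0, 0))


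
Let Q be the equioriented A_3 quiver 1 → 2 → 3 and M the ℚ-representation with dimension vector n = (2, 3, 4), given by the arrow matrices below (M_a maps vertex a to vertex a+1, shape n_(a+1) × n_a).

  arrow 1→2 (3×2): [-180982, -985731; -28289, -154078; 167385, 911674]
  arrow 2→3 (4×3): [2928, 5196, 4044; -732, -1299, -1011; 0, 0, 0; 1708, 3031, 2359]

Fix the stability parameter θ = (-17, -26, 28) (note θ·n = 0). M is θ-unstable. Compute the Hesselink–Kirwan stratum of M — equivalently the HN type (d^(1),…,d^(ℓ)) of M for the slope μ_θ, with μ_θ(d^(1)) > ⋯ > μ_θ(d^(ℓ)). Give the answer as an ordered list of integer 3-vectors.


Via rank(M_{q-1}∘⋯∘M_p): M ≅ I[1,2]^2, I[2,3], I[3,3]^3.
μ_θ-semistable layers: μ^(1)=28; μ^(2)=-43/2; μ^(3)=-26

((0, 0, 4); (2, 2, 0); (0, 1, 0))


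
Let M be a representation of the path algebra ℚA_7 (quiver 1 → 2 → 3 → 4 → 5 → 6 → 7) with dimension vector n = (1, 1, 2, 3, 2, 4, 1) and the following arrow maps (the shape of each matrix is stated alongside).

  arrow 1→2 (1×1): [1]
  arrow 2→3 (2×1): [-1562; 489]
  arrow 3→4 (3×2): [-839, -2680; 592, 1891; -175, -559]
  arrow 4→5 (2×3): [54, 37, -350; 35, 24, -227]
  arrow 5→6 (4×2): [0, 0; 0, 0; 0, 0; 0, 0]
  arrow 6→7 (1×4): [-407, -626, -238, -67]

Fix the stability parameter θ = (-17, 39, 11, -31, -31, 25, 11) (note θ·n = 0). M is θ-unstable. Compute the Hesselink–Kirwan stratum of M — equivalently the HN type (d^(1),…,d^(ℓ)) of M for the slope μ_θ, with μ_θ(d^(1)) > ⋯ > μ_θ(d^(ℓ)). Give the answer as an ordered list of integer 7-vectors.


Barcode: M ≅ I[1,5], I[3,4], I[4,5], I[6,6]^3, I[6,7]. HN layers by μ_θ (6 steps, strictly decreasing):
  μ^(1)=25; μ^(2)=18; μ^(3)=-3; μ^(4)=-10; μ^(5)=-17; μ^(6)=-31

((0, 0, 0, 0, 0, 3, 0); (0, 0, 0, 0, 0, 1, 1); (0, 1, 1, 1, 1, 0, 0); (0, 0, 1, 1, 0, 0, 0); (1, 0, 0, 0, 0, 0, 0); (0, 0, 0, 1, 1, 0, 0))


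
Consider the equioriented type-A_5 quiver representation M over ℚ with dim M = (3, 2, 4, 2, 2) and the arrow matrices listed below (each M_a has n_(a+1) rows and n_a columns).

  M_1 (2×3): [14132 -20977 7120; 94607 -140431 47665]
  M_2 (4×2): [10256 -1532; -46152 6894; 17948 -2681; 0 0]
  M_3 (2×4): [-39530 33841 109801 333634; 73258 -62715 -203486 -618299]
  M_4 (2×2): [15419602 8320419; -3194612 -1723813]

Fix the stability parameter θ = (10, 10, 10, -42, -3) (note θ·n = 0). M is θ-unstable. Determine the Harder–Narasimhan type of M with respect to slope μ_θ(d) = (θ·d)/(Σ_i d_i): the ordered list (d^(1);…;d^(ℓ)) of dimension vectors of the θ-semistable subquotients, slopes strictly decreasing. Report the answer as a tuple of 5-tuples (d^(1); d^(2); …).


Via rank(M_{q-1}∘⋯∘M_p): M ≅ I[1,1], I[1,2], I[1,5], I[3,3]^2, I[3,5].
μ_θ-semistable layers: μ^(1)=10; μ^(2)=-3; μ^(3)=-16

((2, 1, 2, 0, 0); (1, 1, 1, 1, 2); (0, 0, 1, 1, 0))


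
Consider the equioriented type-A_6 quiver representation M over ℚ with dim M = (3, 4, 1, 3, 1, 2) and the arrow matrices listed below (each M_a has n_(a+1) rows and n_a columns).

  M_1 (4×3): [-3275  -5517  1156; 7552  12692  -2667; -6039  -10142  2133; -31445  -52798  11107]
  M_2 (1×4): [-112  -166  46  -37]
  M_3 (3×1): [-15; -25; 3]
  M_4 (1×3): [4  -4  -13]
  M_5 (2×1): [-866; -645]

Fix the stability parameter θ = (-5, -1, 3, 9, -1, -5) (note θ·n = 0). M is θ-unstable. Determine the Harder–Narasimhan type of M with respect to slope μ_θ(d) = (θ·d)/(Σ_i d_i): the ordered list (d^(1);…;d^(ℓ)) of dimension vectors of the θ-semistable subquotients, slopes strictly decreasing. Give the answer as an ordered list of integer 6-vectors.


Interval decomposition of M: I[1,2]^2, I[1,6], I[2,2], I[4,4]^2, I[6,6].
HN type (ℓ=4): μ^(1)=9; μ^(2)=3/2; μ^(3)=-1; μ^(4)=-5

((0, 0, 0, 2, 0, 0); (0, 0, 1, 1, 1, 1); (0, 4, 0, 0, 0, 0); (3, 0, 0, 0, 0, 1))


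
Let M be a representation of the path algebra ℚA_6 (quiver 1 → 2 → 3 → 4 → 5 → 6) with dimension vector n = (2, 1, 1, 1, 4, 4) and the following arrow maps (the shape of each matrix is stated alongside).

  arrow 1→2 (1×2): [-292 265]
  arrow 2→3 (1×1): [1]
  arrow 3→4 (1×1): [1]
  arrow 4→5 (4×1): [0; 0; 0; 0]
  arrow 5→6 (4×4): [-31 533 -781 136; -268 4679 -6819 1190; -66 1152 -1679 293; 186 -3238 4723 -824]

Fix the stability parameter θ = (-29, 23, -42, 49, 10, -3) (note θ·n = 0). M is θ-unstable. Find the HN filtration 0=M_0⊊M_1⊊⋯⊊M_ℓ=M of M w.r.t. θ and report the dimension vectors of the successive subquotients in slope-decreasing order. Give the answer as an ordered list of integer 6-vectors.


Barcode: M ≅ I[1,1], I[1,4], I[5,6]^4. HN layers by μ_θ (4 steps, strictly decreasing):
  μ^(1)=49; μ^(2)=7/2; μ^(3)=-19/2; μ^(4)=-29

((0, 0, 0, 1, 0, 0); (0, 0, 0, 0, 4, 4); (0, 1, 1, 0, 0, 0); (2, 0, 0, 0, 0, 0))


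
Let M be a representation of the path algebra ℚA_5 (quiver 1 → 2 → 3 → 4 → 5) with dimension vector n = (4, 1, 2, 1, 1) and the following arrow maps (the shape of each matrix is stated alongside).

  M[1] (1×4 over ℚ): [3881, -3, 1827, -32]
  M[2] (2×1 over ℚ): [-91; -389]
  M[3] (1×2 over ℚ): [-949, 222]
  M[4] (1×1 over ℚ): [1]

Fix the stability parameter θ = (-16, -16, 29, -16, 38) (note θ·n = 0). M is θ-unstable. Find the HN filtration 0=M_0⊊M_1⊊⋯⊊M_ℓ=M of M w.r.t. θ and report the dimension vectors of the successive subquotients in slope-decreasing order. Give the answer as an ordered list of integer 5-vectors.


Barcode: M ≅ I[1,1]^3, I[1,5], I[3,3]. HN layers by μ_θ (4 steps, strictly decreasing):
  μ^(1)=38; μ^(2)=29; μ^(3)=13/2; μ^(4)=-16

((0, 0, 0, 0, 1); (0, 0, 1, 0, 0); (0, 0, 1, 1, 0); (4, 1, 0, 0, 0))


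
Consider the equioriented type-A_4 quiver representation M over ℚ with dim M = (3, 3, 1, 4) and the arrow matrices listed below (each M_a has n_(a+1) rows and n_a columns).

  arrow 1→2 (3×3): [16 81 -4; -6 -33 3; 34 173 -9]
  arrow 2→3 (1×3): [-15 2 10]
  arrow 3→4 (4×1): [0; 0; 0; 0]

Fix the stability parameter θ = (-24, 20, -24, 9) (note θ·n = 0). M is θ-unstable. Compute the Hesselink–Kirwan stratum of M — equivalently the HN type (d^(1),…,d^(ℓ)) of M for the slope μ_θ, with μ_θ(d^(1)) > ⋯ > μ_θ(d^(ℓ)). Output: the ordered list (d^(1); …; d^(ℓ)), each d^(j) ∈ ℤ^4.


Barcode: M ≅ I[1,1], I[1,2], I[1,3], I[2,2], I[4,4]^4. HN layers by μ_θ (4 steps, strictly decreasing):
  μ^(1)=20; μ^(2)=9; μ^(3)=-2; μ^(4)=-24

((0, 2, 0, 0); (0, 0, 0, 4); (0, 1, 1, 0); (3, 0, 0, 0))


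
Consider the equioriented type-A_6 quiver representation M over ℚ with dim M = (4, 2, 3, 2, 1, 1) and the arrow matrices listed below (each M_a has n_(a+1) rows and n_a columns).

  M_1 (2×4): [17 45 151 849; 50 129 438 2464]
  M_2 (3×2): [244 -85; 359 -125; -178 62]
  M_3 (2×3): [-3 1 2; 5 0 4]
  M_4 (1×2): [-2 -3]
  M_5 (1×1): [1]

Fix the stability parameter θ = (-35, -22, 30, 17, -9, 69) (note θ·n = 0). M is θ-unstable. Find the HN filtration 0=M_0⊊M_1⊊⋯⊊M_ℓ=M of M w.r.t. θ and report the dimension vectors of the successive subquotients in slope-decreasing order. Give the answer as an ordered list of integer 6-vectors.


Barcode: M ≅ I[1,1]^2, I[1,4], I[1,6], I[3,3]. HN layers by μ_θ (6 steps, strictly decreasing):
  μ^(1)=69; μ^(2)=30; μ^(3)=47/2; μ^(4)=38/3; μ^(5)=-22; μ^(6)=-35

((0, 0, 0, 0, 0, 1); (0, 0, 1, 0, 0, 0); (0, 0, 1, 1, 0, 0); (0, 0, 1, 1, 1, 0); (0, 2, 0, 0, 0, 0); (4, 0, 0, 0, 0, 0))


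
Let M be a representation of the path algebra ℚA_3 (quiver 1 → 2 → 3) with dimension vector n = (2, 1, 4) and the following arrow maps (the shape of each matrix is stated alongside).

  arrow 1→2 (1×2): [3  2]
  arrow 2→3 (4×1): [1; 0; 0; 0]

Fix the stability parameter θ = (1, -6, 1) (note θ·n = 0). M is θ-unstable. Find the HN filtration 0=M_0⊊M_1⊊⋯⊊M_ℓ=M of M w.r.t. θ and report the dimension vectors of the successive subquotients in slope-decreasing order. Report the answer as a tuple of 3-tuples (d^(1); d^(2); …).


Interval decomposition of M: I[1,1], I[1,3], I[3,3]^3.
HN type (ℓ=2): μ^(1)=1; μ^(2)=-5/2

((1, 0, 4); (1, 1, 0))


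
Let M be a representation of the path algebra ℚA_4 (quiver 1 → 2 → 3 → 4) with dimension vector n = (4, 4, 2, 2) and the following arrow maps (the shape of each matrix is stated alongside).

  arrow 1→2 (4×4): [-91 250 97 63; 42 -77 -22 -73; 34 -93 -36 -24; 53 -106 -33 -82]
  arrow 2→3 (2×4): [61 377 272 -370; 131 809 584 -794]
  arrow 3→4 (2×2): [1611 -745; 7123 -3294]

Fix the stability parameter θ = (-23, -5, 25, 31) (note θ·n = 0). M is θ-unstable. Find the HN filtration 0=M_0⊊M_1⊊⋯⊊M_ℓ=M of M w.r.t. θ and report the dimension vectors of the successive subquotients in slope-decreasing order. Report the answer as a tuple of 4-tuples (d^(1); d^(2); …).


Via rank(M_{q-1}∘⋯∘M_p): M ≅ I[1,1], I[1,2], I[1,4]^2, I[2,2].
μ_θ-semistable layers: μ^(1)=31; μ^(2)=25; μ^(3)=-5; μ^(4)=-23

((0, 0, 0, 2); (0, 0, 2, 0); (0, 4, 0, 0); (4, 0, 0, 0))


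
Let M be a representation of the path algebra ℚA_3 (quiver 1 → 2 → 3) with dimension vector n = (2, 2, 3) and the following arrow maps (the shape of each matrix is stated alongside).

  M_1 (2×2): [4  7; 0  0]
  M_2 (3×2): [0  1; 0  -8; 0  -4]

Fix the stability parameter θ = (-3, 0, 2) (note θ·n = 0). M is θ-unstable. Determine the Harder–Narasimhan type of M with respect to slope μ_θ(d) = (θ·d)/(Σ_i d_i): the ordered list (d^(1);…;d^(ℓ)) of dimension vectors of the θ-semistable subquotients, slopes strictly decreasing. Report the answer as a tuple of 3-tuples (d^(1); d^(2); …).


Via rank(M_{q-1}∘⋯∘M_p): M ≅ I[1,1], I[1,2], I[2,3], I[3,3]^2.
μ_θ-semistable layers: μ^(1)=2; μ^(2)=0; μ^(3)=-3

((0, 0, 3); (0, 2, 0); (2, 0, 0))


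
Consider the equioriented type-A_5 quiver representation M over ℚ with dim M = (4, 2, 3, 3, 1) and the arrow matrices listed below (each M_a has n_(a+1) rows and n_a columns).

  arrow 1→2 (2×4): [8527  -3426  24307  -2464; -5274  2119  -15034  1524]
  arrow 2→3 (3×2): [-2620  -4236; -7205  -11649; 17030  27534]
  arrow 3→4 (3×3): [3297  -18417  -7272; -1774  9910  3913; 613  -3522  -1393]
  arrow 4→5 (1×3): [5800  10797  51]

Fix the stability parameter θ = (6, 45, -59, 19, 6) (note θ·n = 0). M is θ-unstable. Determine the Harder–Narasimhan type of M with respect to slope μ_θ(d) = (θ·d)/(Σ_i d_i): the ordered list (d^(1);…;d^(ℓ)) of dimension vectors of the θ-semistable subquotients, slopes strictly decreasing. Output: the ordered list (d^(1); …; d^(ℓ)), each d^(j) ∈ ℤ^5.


Barcode: M ≅ I[1,1]^2, I[1,2], I[1,4], I[3,4], I[3,5]. HN layers by μ_θ (6 steps, strictly decreasing):
  μ^(1)=45; μ^(2)=19; μ^(3)=25/2; μ^(4)=6; μ^(5)=-8/3; μ^(6)=-59

((0, 1, 0, 0, 0); (0, 0, 0, 2, 0); (0, 0, 0, 1, 1); (3, 0, 0, 0, 0); (1, 1, 1, 0, 0); (0, 0, 2, 0, 0))


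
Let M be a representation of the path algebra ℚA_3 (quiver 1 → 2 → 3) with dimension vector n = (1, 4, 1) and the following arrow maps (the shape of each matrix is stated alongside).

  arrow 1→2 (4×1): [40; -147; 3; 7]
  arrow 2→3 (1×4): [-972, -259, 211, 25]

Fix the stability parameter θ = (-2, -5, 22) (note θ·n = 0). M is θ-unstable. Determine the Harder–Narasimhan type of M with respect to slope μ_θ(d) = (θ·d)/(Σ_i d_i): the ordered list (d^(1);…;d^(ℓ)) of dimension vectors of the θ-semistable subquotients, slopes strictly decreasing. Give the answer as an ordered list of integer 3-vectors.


Via rank(M_{q-1}∘⋯∘M_p): M ≅ I[1,3], I[2,2]^3.
μ_θ-semistable layers: μ^(1)=22; μ^(2)=-7/2; μ^(3)=-5

((0, 0, 1); (1, 1, 0); (0, 3, 0))


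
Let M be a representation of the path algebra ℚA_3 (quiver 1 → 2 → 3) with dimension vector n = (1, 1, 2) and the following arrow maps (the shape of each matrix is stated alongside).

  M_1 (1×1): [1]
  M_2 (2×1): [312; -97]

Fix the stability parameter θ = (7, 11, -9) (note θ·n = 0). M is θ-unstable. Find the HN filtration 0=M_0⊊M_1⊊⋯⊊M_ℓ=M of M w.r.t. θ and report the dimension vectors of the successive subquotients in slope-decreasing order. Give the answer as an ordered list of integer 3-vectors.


Interval decomposition of M: I[1,3], I[3,3].
HN type (ℓ=2): μ^(1)=3; μ^(2)=-9

((1, 1, 1); (0, 0, 1))


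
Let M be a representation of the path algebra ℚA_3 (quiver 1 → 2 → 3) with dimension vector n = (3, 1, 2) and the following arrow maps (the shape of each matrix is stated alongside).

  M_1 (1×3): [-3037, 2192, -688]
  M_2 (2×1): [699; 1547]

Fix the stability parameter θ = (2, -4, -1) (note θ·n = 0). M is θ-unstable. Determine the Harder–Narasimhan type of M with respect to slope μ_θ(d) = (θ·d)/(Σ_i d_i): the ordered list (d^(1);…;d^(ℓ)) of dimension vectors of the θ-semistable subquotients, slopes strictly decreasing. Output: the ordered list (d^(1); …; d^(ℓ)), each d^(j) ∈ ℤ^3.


Barcode: M ≅ I[1,1]^2, I[1,3], I[3,3]. HN layers by μ_θ (2 steps, strictly decreasing):
  μ^(1)=2; μ^(2)=-1

((2, 0, 0); (1, 1, 2))


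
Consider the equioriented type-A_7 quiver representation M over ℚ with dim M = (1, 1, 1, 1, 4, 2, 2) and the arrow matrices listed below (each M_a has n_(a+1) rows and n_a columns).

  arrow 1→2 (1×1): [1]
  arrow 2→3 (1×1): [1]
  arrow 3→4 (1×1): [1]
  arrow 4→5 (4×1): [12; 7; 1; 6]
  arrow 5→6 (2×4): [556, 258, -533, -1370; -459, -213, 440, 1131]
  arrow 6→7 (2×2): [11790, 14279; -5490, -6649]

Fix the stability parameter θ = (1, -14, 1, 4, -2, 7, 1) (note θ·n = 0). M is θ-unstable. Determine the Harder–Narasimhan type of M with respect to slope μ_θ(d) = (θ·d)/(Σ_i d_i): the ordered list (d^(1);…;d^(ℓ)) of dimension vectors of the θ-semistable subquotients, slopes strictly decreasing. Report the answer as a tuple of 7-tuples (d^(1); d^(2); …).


Interval decomposition of M: I[1,7], I[5,5]^2, I[5,6], I[7,7].
HN type (ℓ=5): μ^(1)=7; μ^(2)=4; μ^(3)=1; μ^(4)=-2; μ^(5)=-13/2

((0, 0, 0, 0, 0, 1, 0); (0, 0, 0, 0, 0, 1, 1); (0, 0, 1, 1, 1, 0, 1); (0, 0, 0, 0, 3, 0, 0); (1, 1, 0, 0, 0, 0, 0))


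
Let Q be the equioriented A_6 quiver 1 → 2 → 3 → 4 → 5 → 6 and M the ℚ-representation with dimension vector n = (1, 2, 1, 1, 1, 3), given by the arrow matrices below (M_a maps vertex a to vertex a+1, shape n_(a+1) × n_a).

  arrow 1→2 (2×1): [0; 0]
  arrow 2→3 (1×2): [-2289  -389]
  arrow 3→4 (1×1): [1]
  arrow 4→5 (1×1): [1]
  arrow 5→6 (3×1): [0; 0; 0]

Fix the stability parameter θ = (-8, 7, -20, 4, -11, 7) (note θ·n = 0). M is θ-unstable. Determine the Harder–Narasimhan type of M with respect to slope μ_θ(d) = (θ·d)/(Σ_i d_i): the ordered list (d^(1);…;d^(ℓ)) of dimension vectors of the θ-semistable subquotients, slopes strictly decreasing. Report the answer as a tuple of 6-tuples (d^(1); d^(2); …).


Interval decomposition of M: I[1,1], I[2,2], I[2,5], I[6,6]^3.
HN type (ℓ=4): μ^(1)=7; μ^(2)=-7/2; μ^(3)=-13/2; μ^(4)=-8

((0, 1, 0, 0, 0, 3); (0, 0, 0, 1, 1, 0); (0, 1, 1, 0, 0, 0); (1, 0, 0, 0, 0, 0))


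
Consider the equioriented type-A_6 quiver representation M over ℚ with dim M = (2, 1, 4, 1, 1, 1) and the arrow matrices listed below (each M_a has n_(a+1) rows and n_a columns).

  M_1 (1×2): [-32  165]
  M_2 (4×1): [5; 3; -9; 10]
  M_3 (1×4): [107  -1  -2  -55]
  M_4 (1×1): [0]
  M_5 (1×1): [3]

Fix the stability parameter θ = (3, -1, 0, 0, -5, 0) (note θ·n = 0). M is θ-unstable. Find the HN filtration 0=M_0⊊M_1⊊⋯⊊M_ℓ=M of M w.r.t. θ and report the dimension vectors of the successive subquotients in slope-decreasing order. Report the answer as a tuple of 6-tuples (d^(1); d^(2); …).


Barcode: M ≅ I[1,1], I[1,3], I[3,3]^2, I[3,4], I[5,6]. HN layers by μ_θ (4 steps, strictly decreasing):
  μ^(1)=3; μ^(2)=2/3; μ^(3)=0; μ^(4)=-5

((1, 0, 0, 0, 0, 0); (1, 1, 1, 0, 0, 0); (0, 0, 3, 1, 0, 1); (0, 0, 0, 0, 1, 0))


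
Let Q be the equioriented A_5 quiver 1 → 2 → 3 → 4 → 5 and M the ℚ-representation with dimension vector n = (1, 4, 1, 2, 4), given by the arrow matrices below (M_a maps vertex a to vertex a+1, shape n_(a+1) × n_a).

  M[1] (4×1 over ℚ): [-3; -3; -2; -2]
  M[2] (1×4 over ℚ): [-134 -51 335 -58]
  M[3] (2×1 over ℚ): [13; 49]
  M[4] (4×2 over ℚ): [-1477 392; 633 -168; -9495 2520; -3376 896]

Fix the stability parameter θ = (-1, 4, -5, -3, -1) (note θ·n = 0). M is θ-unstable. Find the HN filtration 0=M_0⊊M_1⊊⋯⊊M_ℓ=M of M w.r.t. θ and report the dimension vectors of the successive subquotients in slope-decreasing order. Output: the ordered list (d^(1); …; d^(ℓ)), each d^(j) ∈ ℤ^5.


Barcode: M ≅ I[1,5], I[2,2]^3, I[4,4], I[5,5]^3. HN layers by μ_θ (4 steps, strictly decreasing):
  μ^(1)=4; μ^(2)=-1; μ^(3)=-5/4; μ^(4)=-3

((0, 3, 0, 0, 0); (0, 0, 0, 0, 4); (1, 1, 1, 1, 0); (0, 0, 0, 1, 0))


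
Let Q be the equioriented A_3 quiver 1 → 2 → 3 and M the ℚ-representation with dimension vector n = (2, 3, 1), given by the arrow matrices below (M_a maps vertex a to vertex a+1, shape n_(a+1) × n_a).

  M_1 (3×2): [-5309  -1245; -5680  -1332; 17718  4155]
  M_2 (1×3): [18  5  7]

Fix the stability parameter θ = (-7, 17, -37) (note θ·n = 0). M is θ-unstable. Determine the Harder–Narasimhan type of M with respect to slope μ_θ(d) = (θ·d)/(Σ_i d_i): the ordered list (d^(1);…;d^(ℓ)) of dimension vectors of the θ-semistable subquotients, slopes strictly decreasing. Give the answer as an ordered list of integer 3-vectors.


Via rank(M_{q-1}∘⋯∘M_p): M ≅ I[1,2], I[1,3], I[2,2].
μ_θ-semistable layers: μ^(1)=17; μ^(2)=-7; μ^(3)=-9

((0, 2, 0); (1, 0, 0); (1, 1, 1))


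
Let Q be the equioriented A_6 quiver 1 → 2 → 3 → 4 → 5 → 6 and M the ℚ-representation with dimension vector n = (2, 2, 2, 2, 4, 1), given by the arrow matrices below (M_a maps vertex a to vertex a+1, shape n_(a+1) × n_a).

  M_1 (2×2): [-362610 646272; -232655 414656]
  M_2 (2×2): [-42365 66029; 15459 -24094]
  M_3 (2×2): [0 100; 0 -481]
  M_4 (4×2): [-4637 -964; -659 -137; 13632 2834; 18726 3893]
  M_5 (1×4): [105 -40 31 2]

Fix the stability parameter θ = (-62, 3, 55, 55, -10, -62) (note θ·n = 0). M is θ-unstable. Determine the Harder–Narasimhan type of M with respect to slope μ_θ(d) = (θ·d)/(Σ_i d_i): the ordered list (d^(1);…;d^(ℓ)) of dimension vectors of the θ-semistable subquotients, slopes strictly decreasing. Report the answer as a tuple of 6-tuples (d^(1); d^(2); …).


Via rank(M_{q-1}∘⋯∘M_p): M ≅ I[1,1], I[1,5], I[2,3], I[4,6], I[5,5]^2.
μ_θ-semistable layers: μ^(1)=55; μ^(2)=100/3; μ^(3)=3; μ^(4)=-17/3; μ^(5)=-10; μ^(6)=-62

((0, 0, 1, 0, 0, 0); (0, 0, 1, 1, 1, 0); (0, 2, 0, 0, 0, 0); (0, 0, 0, 1, 1, 1); (0, 0, 0, 0, 2, 0); (2, 0, 0, 0, 0, 0))


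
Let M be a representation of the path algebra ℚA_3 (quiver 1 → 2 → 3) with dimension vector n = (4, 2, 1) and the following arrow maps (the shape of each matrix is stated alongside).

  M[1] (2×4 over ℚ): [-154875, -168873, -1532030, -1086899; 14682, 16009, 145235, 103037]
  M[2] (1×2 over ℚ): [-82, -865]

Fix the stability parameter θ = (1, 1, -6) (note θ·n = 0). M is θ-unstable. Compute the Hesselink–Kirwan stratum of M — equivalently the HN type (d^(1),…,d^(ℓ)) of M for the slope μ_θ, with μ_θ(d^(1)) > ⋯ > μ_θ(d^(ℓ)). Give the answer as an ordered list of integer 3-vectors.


Via rank(M_{q-1}∘⋯∘M_p): M ≅ I[1,1]^2, I[1,2], I[1,3].
μ_θ-semistable layers: μ^(1)=1; μ^(2)=-4/3

((3, 1, 0); (1, 1, 1))


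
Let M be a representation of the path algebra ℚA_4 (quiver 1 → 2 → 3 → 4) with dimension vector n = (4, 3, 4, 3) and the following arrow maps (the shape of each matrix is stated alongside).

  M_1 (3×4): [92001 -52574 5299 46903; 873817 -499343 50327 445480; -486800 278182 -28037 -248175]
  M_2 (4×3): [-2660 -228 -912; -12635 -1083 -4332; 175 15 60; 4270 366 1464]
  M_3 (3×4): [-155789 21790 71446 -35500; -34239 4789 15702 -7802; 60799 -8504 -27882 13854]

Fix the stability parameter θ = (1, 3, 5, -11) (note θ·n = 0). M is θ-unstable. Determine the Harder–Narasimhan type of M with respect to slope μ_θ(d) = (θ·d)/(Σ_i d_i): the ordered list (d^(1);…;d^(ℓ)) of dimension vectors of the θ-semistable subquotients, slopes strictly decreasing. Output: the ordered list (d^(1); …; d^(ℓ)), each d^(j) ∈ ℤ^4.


Via rank(M_{q-1}∘⋯∘M_p): M ≅ I[1,1], I[1,2]^2, I[1,4], I[3,3], I[3,4]^2.
μ_θ-semistable layers: μ^(1)=5; μ^(2)=3; μ^(3)=1; μ^(4)=-1/2; μ^(5)=-3

((0, 0, 1, 0); (0, 2, 0, 0); (3, 0, 0, 0); (1, 1, 1, 1); (0, 0, 2, 2))
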